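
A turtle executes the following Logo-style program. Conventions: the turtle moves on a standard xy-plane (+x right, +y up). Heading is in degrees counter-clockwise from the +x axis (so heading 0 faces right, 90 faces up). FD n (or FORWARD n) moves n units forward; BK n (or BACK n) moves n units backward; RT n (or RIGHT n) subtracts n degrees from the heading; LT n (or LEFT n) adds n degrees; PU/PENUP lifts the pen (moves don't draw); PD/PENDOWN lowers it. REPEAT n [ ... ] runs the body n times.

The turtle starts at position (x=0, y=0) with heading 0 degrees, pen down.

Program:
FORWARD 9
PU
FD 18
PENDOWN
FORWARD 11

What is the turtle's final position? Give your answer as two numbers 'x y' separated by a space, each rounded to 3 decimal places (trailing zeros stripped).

Answer: 38 0

Derivation:
Executing turtle program step by step:
Start: pos=(0,0), heading=0, pen down
FD 9: (0,0) -> (9,0) [heading=0, draw]
PU: pen up
FD 18: (9,0) -> (27,0) [heading=0, move]
PD: pen down
FD 11: (27,0) -> (38,0) [heading=0, draw]
Final: pos=(38,0), heading=0, 2 segment(s) drawn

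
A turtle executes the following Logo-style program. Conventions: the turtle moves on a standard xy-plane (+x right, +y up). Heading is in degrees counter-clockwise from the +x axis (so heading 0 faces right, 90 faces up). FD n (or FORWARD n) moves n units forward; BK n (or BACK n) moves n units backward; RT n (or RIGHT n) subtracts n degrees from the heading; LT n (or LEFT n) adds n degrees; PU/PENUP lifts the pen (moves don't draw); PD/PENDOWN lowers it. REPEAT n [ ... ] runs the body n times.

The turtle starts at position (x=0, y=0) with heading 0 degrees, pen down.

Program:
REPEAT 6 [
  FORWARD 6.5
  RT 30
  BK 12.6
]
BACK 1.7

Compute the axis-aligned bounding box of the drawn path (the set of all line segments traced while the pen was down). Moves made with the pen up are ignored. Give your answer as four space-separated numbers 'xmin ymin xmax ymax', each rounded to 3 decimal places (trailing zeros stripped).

Answer: -5.083 0 20.8 26.016

Derivation:
Executing turtle program step by step:
Start: pos=(0,0), heading=0, pen down
REPEAT 6 [
  -- iteration 1/6 --
  FD 6.5: (0,0) -> (6.5,0) [heading=0, draw]
  RT 30: heading 0 -> 330
  BK 12.6: (6.5,0) -> (-4.412,6.3) [heading=330, draw]
  -- iteration 2/6 --
  FD 6.5: (-4.412,6.3) -> (1.217,3.05) [heading=330, draw]
  RT 30: heading 330 -> 300
  BK 12.6: (1.217,3.05) -> (-5.083,13.962) [heading=300, draw]
  -- iteration 3/6 --
  FD 6.5: (-5.083,13.962) -> (-1.833,8.333) [heading=300, draw]
  RT 30: heading 300 -> 270
  BK 12.6: (-1.833,8.333) -> (-1.833,20.933) [heading=270, draw]
  -- iteration 4/6 --
  FD 6.5: (-1.833,20.933) -> (-1.833,14.433) [heading=270, draw]
  RT 30: heading 270 -> 240
  BK 12.6: (-1.833,14.433) -> (4.467,25.345) [heading=240, draw]
  -- iteration 5/6 --
  FD 6.5: (4.467,25.345) -> (1.217,19.716) [heading=240, draw]
  RT 30: heading 240 -> 210
  BK 12.6: (1.217,19.716) -> (12.129,26.016) [heading=210, draw]
  -- iteration 6/6 --
  FD 6.5: (12.129,26.016) -> (6.5,22.766) [heading=210, draw]
  RT 30: heading 210 -> 180
  BK 12.6: (6.5,22.766) -> (19.1,22.766) [heading=180, draw]
]
BK 1.7: (19.1,22.766) -> (20.8,22.766) [heading=180, draw]
Final: pos=(20.8,22.766), heading=180, 13 segment(s) drawn

Segment endpoints: x in {-5.083, -4.412, -1.833, -1.833, -1.833, 0, 1.217, 1.217, 4.467, 6.5, 6.5, 12.129, 19.1, 20.8}, y in {0, 3.05, 6.3, 8.333, 13.962, 14.433, 19.716, 20.933, 22.766, 25.345, 26.016}
xmin=-5.083, ymin=0, xmax=20.8, ymax=26.016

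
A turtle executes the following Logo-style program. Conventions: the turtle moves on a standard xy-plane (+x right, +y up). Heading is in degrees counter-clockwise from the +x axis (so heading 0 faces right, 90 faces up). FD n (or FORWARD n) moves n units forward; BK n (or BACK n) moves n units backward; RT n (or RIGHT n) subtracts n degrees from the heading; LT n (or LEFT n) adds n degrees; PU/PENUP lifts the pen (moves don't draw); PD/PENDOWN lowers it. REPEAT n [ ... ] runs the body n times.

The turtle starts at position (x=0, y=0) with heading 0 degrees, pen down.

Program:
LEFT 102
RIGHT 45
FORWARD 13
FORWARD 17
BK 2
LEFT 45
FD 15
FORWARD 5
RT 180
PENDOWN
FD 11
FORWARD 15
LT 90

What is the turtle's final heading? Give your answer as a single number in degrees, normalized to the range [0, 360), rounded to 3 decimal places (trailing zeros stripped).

Executing turtle program step by step:
Start: pos=(0,0), heading=0, pen down
LT 102: heading 0 -> 102
RT 45: heading 102 -> 57
FD 13: (0,0) -> (7.08,10.903) [heading=57, draw]
FD 17: (7.08,10.903) -> (16.339,25.16) [heading=57, draw]
BK 2: (16.339,25.16) -> (15.25,23.483) [heading=57, draw]
LT 45: heading 57 -> 102
FD 15: (15.25,23.483) -> (12.131,38.155) [heading=102, draw]
FD 5: (12.131,38.155) -> (11.092,43.046) [heading=102, draw]
RT 180: heading 102 -> 282
PD: pen down
FD 11: (11.092,43.046) -> (13.379,32.286) [heading=282, draw]
FD 15: (13.379,32.286) -> (16.497,17.614) [heading=282, draw]
LT 90: heading 282 -> 12
Final: pos=(16.497,17.614), heading=12, 7 segment(s) drawn

Answer: 12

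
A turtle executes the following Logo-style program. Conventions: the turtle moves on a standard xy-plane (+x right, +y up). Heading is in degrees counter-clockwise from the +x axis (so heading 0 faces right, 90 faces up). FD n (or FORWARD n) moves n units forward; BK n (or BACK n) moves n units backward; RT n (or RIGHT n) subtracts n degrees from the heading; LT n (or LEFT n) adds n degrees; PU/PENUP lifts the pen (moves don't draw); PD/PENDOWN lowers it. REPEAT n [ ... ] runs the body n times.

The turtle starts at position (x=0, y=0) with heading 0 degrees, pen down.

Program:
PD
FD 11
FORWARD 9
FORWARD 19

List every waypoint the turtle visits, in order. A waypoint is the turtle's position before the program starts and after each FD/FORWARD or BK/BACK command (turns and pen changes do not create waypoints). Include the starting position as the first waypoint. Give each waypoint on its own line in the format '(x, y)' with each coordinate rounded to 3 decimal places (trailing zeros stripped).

Executing turtle program step by step:
Start: pos=(0,0), heading=0, pen down
PD: pen down
FD 11: (0,0) -> (11,0) [heading=0, draw]
FD 9: (11,0) -> (20,0) [heading=0, draw]
FD 19: (20,0) -> (39,0) [heading=0, draw]
Final: pos=(39,0), heading=0, 3 segment(s) drawn
Waypoints (4 total):
(0, 0)
(11, 0)
(20, 0)
(39, 0)

Answer: (0, 0)
(11, 0)
(20, 0)
(39, 0)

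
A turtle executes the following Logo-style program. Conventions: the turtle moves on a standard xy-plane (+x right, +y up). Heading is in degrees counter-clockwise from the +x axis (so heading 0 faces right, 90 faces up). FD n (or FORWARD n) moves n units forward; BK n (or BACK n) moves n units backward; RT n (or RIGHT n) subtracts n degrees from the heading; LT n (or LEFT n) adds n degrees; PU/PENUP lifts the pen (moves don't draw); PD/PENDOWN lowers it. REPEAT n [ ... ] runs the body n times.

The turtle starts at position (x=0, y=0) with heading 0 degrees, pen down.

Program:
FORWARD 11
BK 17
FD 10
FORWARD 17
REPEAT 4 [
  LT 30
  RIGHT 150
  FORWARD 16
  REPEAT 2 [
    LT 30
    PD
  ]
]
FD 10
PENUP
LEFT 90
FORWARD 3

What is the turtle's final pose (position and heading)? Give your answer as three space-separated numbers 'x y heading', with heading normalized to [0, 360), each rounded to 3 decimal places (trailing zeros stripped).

Answer: -10.598 21.017 210

Derivation:
Executing turtle program step by step:
Start: pos=(0,0), heading=0, pen down
FD 11: (0,0) -> (11,0) [heading=0, draw]
BK 17: (11,0) -> (-6,0) [heading=0, draw]
FD 10: (-6,0) -> (4,0) [heading=0, draw]
FD 17: (4,0) -> (21,0) [heading=0, draw]
REPEAT 4 [
  -- iteration 1/4 --
  LT 30: heading 0 -> 30
  RT 150: heading 30 -> 240
  FD 16: (21,0) -> (13,-13.856) [heading=240, draw]
  REPEAT 2 [
    -- iteration 1/2 --
    LT 30: heading 240 -> 270
    PD: pen down
    -- iteration 2/2 --
    LT 30: heading 270 -> 300
    PD: pen down
  ]
  -- iteration 2/4 --
  LT 30: heading 300 -> 330
  RT 150: heading 330 -> 180
  FD 16: (13,-13.856) -> (-3,-13.856) [heading=180, draw]
  REPEAT 2 [
    -- iteration 1/2 --
    LT 30: heading 180 -> 210
    PD: pen down
    -- iteration 2/2 --
    LT 30: heading 210 -> 240
    PD: pen down
  ]
  -- iteration 3/4 --
  LT 30: heading 240 -> 270
  RT 150: heading 270 -> 120
  FD 16: (-3,-13.856) -> (-11,0) [heading=120, draw]
  REPEAT 2 [
    -- iteration 1/2 --
    LT 30: heading 120 -> 150
    PD: pen down
    -- iteration 2/2 --
    LT 30: heading 150 -> 180
    PD: pen down
  ]
  -- iteration 4/4 --
  LT 30: heading 180 -> 210
  RT 150: heading 210 -> 60
  FD 16: (-11,0) -> (-3,13.856) [heading=60, draw]
  REPEAT 2 [
    -- iteration 1/2 --
    LT 30: heading 60 -> 90
    PD: pen down
    -- iteration 2/2 --
    LT 30: heading 90 -> 120
    PD: pen down
  ]
]
FD 10: (-3,13.856) -> (-8,22.517) [heading=120, draw]
PU: pen up
LT 90: heading 120 -> 210
FD 3: (-8,22.517) -> (-10.598,21.017) [heading=210, move]
Final: pos=(-10.598,21.017), heading=210, 9 segment(s) drawn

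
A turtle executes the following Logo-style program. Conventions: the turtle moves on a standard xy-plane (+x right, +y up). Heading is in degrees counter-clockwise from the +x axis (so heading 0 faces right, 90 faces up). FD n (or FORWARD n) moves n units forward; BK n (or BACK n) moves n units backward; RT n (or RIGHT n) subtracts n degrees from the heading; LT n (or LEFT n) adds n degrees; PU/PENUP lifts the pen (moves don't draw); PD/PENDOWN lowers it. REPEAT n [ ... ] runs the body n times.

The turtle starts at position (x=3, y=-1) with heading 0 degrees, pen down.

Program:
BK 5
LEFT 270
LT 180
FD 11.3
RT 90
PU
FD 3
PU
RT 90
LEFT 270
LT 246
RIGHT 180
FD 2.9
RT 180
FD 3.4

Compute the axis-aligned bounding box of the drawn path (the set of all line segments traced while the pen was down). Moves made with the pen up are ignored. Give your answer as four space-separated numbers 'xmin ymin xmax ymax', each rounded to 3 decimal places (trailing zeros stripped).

Answer: -2 -1 3 10.3

Derivation:
Executing turtle program step by step:
Start: pos=(3,-1), heading=0, pen down
BK 5: (3,-1) -> (-2,-1) [heading=0, draw]
LT 270: heading 0 -> 270
LT 180: heading 270 -> 90
FD 11.3: (-2,-1) -> (-2,10.3) [heading=90, draw]
RT 90: heading 90 -> 0
PU: pen up
FD 3: (-2,10.3) -> (1,10.3) [heading=0, move]
PU: pen up
RT 90: heading 0 -> 270
LT 270: heading 270 -> 180
LT 246: heading 180 -> 66
RT 180: heading 66 -> 246
FD 2.9: (1,10.3) -> (-0.18,7.651) [heading=246, move]
RT 180: heading 246 -> 66
FD 3.4: (-0.18,7.651) -> (1.203,10.757) [heading=66, move]
Final: pos=(1.203,10.757), heading=66, 2 segment(s) drawn

Segment endpoints: x in {-2, -2, 3}, y in {-1, 10.3}
xmin=-2, ymin=-1, xmax=3, ymax=10.3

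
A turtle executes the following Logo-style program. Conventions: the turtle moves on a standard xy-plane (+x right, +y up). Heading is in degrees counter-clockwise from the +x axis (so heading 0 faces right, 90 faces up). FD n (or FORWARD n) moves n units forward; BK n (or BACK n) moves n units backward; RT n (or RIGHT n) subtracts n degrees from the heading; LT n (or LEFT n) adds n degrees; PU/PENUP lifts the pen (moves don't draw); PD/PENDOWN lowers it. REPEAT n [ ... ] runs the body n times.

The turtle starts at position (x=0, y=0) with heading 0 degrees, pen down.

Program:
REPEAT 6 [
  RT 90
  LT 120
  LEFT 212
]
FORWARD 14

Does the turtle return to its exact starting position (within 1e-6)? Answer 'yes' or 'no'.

Answer: no

Derivation:
Executing turtle program step by step:
Start: pos=(0,0), heading=0, pen down
REPEAT 6 [
  -- iteration 1/6 --
  RT 90: heading 0 -> 270
  LT 120: heading 270 -> 30
  LT 212: heading 30 -> 242
  -- iteration 2/6 --
  RT 90: heading 242 -> 152
  LT 120: heading 152 -> 272
  LT 212: heading 272 -> 124
  -- iteration 3/6 --
  RT 90: heading 124 -> 34
  LT 120: heading 34 -> 154
  LT 212: heading 154 -> 6
  -- iteration 4/6 --
  RT 90: heading 6 -> 276
  LT 120: heading 276 -> 36
  LT 212: heading 36 -> 248
  -- iteration 5/6 --
  RT 90: heading 248 -> 158
  LT 120: heading 158 -> 278
  LT 212: heading 278 -> 130
  -- iteration 6/6 --
  RT 90: heading 130 -> 40
  LT 120: heading 40 -> 160
  LT 212: heading 160 -> 12
]
FD 14: (0,0) -> (13.694,2.911) [heading=12, draw]
Final: pos=(13.694,2.911), heading=12, 1 segment(s) drawn

Start position: (0, 0)
Final position: (13.694, 2.911)
Distance = 14; >= 1e-6 -> NOT closed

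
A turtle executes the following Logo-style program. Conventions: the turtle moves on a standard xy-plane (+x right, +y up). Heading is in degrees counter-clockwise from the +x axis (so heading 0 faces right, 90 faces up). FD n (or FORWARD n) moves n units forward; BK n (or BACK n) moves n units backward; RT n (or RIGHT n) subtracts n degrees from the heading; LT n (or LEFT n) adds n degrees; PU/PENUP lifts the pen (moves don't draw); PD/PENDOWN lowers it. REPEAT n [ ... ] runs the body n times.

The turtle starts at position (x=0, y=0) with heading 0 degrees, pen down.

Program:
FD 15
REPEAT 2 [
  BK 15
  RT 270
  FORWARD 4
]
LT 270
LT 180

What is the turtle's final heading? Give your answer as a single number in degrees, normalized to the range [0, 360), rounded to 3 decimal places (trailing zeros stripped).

Answer: 270

Derivation:
Executing turtle program step by step:
Start: pos=(0,0), heading=0, pen down
FD 15: (0,0) -> (15,0) [heading=0, draw]
REPEAT 2 [
  -- iteration 1/2 --
  BK 15: (15,0) -> (0,0) [heading=0, draw]
  RT 270: heading 0 -> 90
  FD 4: (0,0) -> (0,4) [heading=90, draw]
  -- iteration 2/2 --
  BK 15: (0,4) -> (0,-11) [heading=90, draw]
  RT 270: heading 90 -> 180
  FD 4: (0,-11) -> (-4,-11) [heading=180, draw]
]
LT 270: heading 180 -> 90
LT 180: heading 90 -> 270
Final: pos=(-4,-11), heading=270, 5 segment(s) drawn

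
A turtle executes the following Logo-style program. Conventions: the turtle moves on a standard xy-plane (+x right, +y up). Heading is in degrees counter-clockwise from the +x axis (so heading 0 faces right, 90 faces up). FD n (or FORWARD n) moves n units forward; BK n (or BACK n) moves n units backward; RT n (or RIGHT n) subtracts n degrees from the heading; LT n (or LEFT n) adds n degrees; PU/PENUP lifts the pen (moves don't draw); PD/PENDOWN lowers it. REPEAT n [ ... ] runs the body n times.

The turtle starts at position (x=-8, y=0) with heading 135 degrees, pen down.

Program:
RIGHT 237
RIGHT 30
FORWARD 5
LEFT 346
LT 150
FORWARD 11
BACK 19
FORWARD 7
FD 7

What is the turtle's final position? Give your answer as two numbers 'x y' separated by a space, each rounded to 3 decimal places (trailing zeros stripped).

Executing turtle program step by step:
Start: pos=(-8,0), heading=135, pen down
RT 237: heading 135 -> 258
RT 30: heading 258 -> 228
FD 5: (-8,0) -> (-11.346,-3.716) [heading=228, draw]
LT 346: heading 228 -> 214
LT 150: heading 214 -> 4
FD 11: (-11.346,-3.716) -> (-0.372,-2.948) [heading=4, draw]
BK 19: (-0.372,-2.948) -> (-19.326,-4.274) [heading=4, draw]
FD 7: (-19.326,-4.274) -> (-12.343,-3.785) [heading=4, draw]
FD 7: (-12.343,-3.785) -> (-5.36,-3.297) [heading=4, draw]
Final: pos=(-5.36,-3.297), heading=4, 5 segment(s) drawn

Answer: -5.36 -3.297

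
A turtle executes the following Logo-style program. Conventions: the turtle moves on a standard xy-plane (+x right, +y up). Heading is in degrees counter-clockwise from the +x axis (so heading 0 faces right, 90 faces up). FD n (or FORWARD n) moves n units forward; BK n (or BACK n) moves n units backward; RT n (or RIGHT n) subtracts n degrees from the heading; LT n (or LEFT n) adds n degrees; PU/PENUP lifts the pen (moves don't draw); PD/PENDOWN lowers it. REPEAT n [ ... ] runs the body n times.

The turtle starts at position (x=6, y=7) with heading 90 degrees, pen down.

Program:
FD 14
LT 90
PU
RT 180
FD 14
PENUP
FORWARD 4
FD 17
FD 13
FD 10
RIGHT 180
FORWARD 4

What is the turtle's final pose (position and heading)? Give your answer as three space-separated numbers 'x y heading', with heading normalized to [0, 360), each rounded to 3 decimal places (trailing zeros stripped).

Answer: 60 21 180

Derivation:
Executing turtle program step by step:
Start: pos=(6,7), heading=90, pen down
FD 14: (6,7) -> (6,21) [heading=90, draw]
LT 90: heading 90 -> 180
PU: pen up
RT 180: heading 180 -> 0
FD 14: (6,21) -> (20,21) [heading=0, move]
PU: pen up
FD 4: (20,21) -> (24,21) [heading=0, move]
FD 17: (24,21) -> (41,21) [heading=0, move]
FD 13: (41,21) -> (54,21) [heading=0, move]
FD 10: (54,21) -> (64,21) [heading=0, move]
RT 180: heading 0 -> 180
FD 4: (64,21) -> (60,21) [heading=180, move]
Final: pos=(60,21), heading=180, 1 segment(s) drawn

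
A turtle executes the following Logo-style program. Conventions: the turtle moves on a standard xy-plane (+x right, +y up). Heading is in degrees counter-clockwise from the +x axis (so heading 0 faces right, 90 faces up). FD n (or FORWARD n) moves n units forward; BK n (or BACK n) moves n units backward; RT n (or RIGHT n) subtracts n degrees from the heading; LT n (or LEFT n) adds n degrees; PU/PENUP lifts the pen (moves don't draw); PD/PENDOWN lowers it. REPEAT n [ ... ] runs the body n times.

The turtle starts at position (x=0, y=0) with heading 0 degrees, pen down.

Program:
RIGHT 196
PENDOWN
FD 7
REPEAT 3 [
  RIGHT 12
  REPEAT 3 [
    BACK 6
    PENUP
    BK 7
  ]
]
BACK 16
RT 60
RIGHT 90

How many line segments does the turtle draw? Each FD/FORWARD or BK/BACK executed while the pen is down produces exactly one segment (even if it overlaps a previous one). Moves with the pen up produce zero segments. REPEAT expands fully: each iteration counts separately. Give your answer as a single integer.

Executing turtle program step by step:
Start: pos=(0,0), heading=0, pen down
RT 196: heading 0 -> 164
PD: pen down
FD 7: (0,0) -> (-6.729,1.929) [heading=164, draw]
REPEAT 3 [
  -- iteration 1/3 --
  RT 12: heading 164 -> 152
  REPEAT 3 [
    -- iteration 1/3 --
    BK 6: (-6.729,1.929) -> (-1.431,-0.887) [heading=152, draw]
    PU: pen up
    BK 7: (-1.431,-0.887) -> (4.749,-4.174) [heading=152, move]
    -- iteration 2/3 --
    BK 6: (4.749,-4.174) -> (10.047,-6.99) [heading=152, move]
    PU: pen up
    BK 7: (10.047,-6.99) -> (16.228,-10.277) [heading=152, move]
    -- iteration 3/3 --
    BK 6: (16.228,-10.277) -> (21.525,-13.094) [heading=152, move]
    PU: pen up
    BK 7: (21.525,-13.094) -> (27.706,-16.38) [heading=152, move]
  ]
  -- iteration 2/3 --
  RT 12: heading 152 -> 140
  REPEAT 3 [
    -- iteration 1/3 --
    BK 6: (27.706,-16.38) -> (32.302,-20.237) [heading=140, move]
    PU: pen up
    BK 7: (32.302,-20.237) -> (37.665,-24.736) [heading=140, move]
    -- iteration 2/3 --
    BK 6: (37.665,-24.736) -> (42.261,-28.593) [heading=140, move]
    PU: pen up
    BK 7: (42.261,-28.593) -> (47.623,-33.092) [heading=140, move]
    -- iteration 3/3 --
    BK 6: (47.623,-33.092) -> (52.22,-36.949) [heading=140, move]
    PU: pen up
    BK 7: (52.22,-36.949) -> (57.582,-41.449) [heading=140, move]
  ]
  -- iteration 3/3 --
  RT 12: heading 140 -> 128
  REPEAT 3 [
    -- iteration 1/3 --
    BK 6: (57.582,-41.449) -> (61.276,-46.177) [heading=128, move]
    PU: pen up
    BK 7: (61.276,-46.177) -> (65.585,-51.693) [heading=128, move]
    -- iteration 2/3 --
    BK 6: (65.585,-51.693) -> (69.279,-56.421) [heading=128, move]
    PU: pen up
    BK 7: (69.279,-56.421) -> (73.589,-61.937) [heading=128, move]
    -- iteration 3/3 --
    BK 6: (73.589,-61.937) -> (77.283,-66.665) [heading=128, move]
    PU: pen up
    BK 7: (77.283,-66.665) -> (81.593,-72.181) [heading=128, move]
  ]
]
BK 16: (81.593,-72.181) -> (91.443,-84.789) [heading=128, move]
RT 60: heading 128 -> 68
RT 90: heading 68 -> 338
Final: pos=(91.443,-84.789), heading=338, 2 segment(s) drawn
Segments drawn: 2

Answer: 2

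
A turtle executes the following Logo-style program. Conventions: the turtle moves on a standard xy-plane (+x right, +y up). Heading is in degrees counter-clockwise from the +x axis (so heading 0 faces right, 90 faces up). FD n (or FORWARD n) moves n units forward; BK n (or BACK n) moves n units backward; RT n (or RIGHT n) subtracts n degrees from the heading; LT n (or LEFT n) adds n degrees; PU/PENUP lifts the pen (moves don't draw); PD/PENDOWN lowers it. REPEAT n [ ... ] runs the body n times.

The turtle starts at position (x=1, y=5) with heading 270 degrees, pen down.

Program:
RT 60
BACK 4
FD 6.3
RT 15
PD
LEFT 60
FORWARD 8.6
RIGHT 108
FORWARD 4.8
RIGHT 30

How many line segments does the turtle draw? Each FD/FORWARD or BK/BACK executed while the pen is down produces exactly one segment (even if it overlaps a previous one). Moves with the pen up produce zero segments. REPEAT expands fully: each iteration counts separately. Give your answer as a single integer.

Executing turtle program step by step:
Start: pos=(1,5), heading=270, pen down
RT 60: heading 270 -> 210
BK 4: (1,5) -> (4.464,7) [heading=210, draw]
FD 6.3: (4.464,7) -> (-0.992,3.85) [heading=210, draw]
RT 15: heading 210 -> 195
PD: pen down
LT 60: heading 195 -> 255
FD 8.6: (-0.992,3.85) -> (-3.218,-4.457) [heading=255, draw]
RT 108: heading 255 -> 147
FD 4.8: (-3.218,-4.457) -> (-7.243,-1.843) [heading=147, draw]
RT 30: heading 147 -> 117
Final: pos=(-7.243,-1.843), heading=117, 4 segment(s) drawn
Segments drawn: 4

Answer: 4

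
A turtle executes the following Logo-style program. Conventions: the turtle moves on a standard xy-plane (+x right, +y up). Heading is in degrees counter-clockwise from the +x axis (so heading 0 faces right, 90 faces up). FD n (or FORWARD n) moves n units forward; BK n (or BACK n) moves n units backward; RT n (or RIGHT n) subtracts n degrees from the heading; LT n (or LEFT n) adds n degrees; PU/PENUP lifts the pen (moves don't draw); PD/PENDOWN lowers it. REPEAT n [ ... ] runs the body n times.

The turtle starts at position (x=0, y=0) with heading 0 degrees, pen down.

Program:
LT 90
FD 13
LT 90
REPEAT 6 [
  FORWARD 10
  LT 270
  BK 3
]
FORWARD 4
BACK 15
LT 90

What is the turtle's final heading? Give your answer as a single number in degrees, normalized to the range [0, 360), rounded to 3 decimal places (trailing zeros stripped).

Answer: 90

Derivation:
Executing turtle program step by step:
Start: pos=(0,0), heading=0, pen down
LT 90: heading 0 -> 90
FD 13: (0,0) -> (0,13) [heading=90, draw]
LT 90: heading 90 -> 180
REPEAT 6 [
  -- iteration 1/6 --
  FD 10: (0,13) -> (-10,13) [heading=180, draw]
  LT 270: heading 180 -> 90
  BK 3: (-10,13) -> (-10,10) [heading=90, draw]
  -- iteration 2/6 --
  FD 10: (-10,10) -> (-10,20) [heading=90, draw]
  LT 270: heading 90 -> 0
  BK 3: (-10,20) -> (-13,20) [heading=0, draw]
  -- iteration 3/6 --
  FD 10: (-13,20) -> (-3,20) [heading=0, draw]
  LT 270: heading 0 -> 270
  BK 3: (-3,20) -> (-3,23) [heading=270, draw]
  -- iteration 4/6 --
  FD 10: (-3,23) -> (-3,13) [heading=270, draw]
  LT 270: heading 270 -> 180
  BK 3: (-3,13) -> (0,13) [heading=180, draw]
  -- iteration 5/6 --
  FD 10: (0,13) -> (-10,13) [heading=180, draw]
  LT 270: heading 180 -> 90
  BK 3: (-10,13) -> (-10,10) [heading=90, draw]
  -- iteration 6/6 --
  FD 10: (-10,10) -> (-10,20) [heading=90, draw]
  LT 270: heading 90 -> 0
  BK 3: (-10,20) -> (-13,20) [heading=0, draw]
]
FD 4: (-13,20) -> (-9,20) [heading=0, draw]
BK 15: (-9,20) -> (-24,20) [heading=0, draw]
LT 90: heading 0 -> 90
Final: pos=(-24,20), heading=90, 15 segment(s) drawn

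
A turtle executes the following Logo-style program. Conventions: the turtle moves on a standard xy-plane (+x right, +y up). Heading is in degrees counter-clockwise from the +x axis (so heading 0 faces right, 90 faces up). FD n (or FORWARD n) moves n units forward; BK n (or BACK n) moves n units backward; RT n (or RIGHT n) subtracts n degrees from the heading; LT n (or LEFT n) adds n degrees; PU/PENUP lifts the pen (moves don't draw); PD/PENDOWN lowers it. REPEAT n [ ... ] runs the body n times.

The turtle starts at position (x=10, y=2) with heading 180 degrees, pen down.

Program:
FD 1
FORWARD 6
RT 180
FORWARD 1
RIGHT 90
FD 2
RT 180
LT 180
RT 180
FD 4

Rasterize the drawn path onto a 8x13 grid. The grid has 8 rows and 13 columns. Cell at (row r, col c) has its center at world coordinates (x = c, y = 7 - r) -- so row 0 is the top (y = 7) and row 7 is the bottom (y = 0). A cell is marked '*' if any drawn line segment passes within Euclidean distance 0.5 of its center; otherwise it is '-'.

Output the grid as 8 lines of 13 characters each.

Answer: -------------
-------------
-------------
----*--------
----*--------
---********--
----*--------
----*--------

Derivation:
Segment 0: (10,2) -> (9,2)
Segment 1: (9,2) -> (3,2)
Segment 2: (3,2) -> (4,2)
Segment 3: (4,2) -> (4,0)
Segment 4: (4,0) -> (4,4)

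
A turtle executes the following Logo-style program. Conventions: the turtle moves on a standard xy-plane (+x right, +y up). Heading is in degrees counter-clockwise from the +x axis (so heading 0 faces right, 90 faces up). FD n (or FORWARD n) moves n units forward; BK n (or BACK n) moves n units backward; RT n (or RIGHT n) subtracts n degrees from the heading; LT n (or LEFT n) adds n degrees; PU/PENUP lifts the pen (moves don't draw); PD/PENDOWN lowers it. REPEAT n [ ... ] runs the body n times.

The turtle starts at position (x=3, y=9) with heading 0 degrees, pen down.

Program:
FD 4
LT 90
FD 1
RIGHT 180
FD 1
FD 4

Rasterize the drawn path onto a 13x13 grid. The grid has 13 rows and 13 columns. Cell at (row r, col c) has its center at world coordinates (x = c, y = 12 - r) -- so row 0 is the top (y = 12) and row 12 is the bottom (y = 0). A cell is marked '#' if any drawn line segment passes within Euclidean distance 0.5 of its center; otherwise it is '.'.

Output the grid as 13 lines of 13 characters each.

Segment 0: (3,9) -> (7,9)
Segment 1: (7,9) -> (7,10)
Segment 2: (7,10) -> (7,9)
Segment 3: (7,9) -> (7,5)

Answer: .............
.............
.......#.....
...#####.....
.......#.....
.......#.....
.......#.....
.......#.....
.............
.............
.............
.............
.............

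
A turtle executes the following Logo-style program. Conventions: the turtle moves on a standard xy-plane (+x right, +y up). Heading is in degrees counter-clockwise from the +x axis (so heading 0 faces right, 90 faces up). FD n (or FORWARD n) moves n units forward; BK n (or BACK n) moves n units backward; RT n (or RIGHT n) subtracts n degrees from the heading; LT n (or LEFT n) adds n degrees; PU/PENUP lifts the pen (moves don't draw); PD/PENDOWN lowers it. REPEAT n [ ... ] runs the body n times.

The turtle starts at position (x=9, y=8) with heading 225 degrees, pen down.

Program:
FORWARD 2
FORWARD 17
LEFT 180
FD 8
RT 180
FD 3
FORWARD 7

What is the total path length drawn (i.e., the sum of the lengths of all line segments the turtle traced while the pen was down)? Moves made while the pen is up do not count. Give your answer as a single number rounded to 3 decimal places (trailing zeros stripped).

Answer: 37

Derivation:
Executing turtle program step by step:
Start: pos=(9,8), heading=225, pen down
FD 2: (9,8) -> (7.586,6.586) [heading=225, draw]
FD 17: (7.586,6.586) -> (-4.435,-5.435) [heading=225, draw]
LT 180: heading 225 -> 45
FD 8: (-4.435,-5.435) -> (1.222,0.222) [heading=45, draw]
RT 180: heading 45 -> 225
FD 3: (1.222,0.222) -> (-0.899,-1.899) [heading=225, draw]
FD 7: (-0.899,-1.899) -> (-5.849,-6.849) [heading=225, draw]
Final: pos=(-5.849,-6.849), heading=225, 5 segment(s) drawn

Segment lengths:
  seg 1: (9,8) -> (7.586,6.586), length = 2
  seg 2: (7.586,6.586) -> (-4.435,-5.435), length = 17
  seg 3: (-4.435,-5.435) -> (1.222,0.222), length = 8
  seg 4: (1.222,0.222) -> (-0.899,-1.899), length = 3
  seg 5: (-0.899,-1.899) -> (-5.849,-6.849), length = 7
Total = 37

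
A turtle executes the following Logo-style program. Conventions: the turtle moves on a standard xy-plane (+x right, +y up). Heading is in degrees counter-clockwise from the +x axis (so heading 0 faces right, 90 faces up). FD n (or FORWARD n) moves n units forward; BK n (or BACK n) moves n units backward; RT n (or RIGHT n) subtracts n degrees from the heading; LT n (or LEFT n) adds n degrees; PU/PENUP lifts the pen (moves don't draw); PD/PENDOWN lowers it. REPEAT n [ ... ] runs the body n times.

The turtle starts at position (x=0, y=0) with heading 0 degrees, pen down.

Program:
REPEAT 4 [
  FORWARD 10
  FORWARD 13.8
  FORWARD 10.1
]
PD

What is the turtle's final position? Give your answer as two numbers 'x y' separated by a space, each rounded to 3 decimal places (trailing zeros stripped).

Answer: 135.6 0

Derivation:
Executing turtle program step by step:
Start: pos=(0,0), heading=0, pen down
REPEAT 4 [
  -- iteration 1/4 --
  FD 10: (0,0) -> (10,0) [heading=0, draw]
  FD 13.8: (10,0) -> (23.8,0) [heading=0, draw]
  FD 10.1: (23.8,0) -> (33.9,0) [heading=0, draw]
  -- iteration 2/4 --
  FD 10: (33.9,0) -> (43.9,0) [heading=0, draw]
  FD 13.8: (43.9,0) -> (57.7,0) [heading=0, draw]
  FD 10.1: (57.7,0) -> (67.8,0) [heading=0, draw]
  -- iteration 3/4 --
  FD 10: (67.8,0) -> (77.8,0) [heading=0, draw]
  FD 13.8: (77.8,0) -> (91.6,0) [heading=0, draw]
  FD 10.1: (91.6,0) -> (101.7,0) [heading=0, draw]
  -- iteration 4/4 --
  FD 10: (101.7,0) -> (111.7,0) [heading=0, draw]
  FD 13.8: (111.7,0) -> (125.5,0) [heading=0, draw]
  FD 10.1: (125.5,0) -> (135.6,0) [heading=0, draw]
]
PD: pen down
Final: pos=(135.6,0), heading=0, 12 segment(s) drawn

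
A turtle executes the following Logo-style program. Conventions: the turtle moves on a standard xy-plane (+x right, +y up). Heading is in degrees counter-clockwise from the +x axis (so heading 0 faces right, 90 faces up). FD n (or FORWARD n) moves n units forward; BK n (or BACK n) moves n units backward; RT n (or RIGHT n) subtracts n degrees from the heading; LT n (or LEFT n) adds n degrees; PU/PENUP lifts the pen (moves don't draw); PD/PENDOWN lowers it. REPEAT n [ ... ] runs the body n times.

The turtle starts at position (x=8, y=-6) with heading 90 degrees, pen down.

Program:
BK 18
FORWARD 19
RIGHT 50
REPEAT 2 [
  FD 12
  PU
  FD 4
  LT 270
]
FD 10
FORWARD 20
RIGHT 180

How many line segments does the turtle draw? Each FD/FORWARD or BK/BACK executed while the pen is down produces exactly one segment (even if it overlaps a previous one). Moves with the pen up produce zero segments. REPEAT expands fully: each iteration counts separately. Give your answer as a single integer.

Answer: 3

Derivation:
Executing turtle program step by step:
Start: pos=(8,-6), heading=90, pen down
BK 18: (8,-6) -> (8,-24) [heading=90, draw]
FD 19: (8,-24) -> (8,-5) [heading=90, draw]
RT 50: heading 90 -> 40
REPEAT 2 [
  -- iteration 1/2 --
  FD 12: (8,-5) -> (17.193,2.713) [heading=40, draw]
  PU: pen up
  FD 4: (17.193,2.713) -> (20.257,5.285) [heading=40, move]
  LT 270: heading 40 -> 310
  -- iteration 2/2 --
  FD 12: (20.257,5.285) -> (27.97,-3.908) [heading=310, move]
  PU: pen up
  FD 4: (27.97,-3.908) -> (30.541,-6.972) [heading=310, move]
  LT 270: heading 310 -> 220
]
FD 10: (30.541,-6.972) -> (22.881,-13.4) [heading=220, move]
FD 20: (22.881,-13.4) -> (7.56,-26.256) [heading=220, move]
RT 180: heading 220 -> 40
Final: pos=(7.56,-26.256), heading=40, 3 segment(s) drawn
Segments drawn: 3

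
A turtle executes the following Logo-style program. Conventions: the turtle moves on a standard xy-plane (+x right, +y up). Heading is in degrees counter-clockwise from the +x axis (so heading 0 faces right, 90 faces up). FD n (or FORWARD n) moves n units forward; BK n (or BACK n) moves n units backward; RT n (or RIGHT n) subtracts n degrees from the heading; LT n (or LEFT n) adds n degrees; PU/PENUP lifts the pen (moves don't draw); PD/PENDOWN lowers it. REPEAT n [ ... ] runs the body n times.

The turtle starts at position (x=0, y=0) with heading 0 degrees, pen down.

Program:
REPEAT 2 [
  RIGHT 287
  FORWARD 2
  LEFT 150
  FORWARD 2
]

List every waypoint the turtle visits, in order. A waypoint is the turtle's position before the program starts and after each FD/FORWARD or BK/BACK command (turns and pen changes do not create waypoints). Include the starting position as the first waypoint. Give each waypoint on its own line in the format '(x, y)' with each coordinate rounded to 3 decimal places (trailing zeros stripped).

Executing turtle program step by step:
Start: pos=(0,0), heading=0, pen down
REPEAT 2 [
  -- iteration 1/2 --
  RT 287: heading 0 -> 73
  FD 2: (0,0) -> (0.585,1.913) [heading=73, draw]
  LT 150: heading 73 -> 223
  FD 2: (0.585,1.913) -> (-0.878,0.549) [heading=223, draw]
  -- iteration 2/2 --
  RT 287: heading 223 -> 296
  FD 2: (-0.878,0.549) -> (-0.001,-1.249) [heading=296, draw]
  LT 150: heading 296 -> 86
  FD 2: (-0.001,-1.249) -> (0.138,0.746) [heading=86, draw]
]
Final: pos=(0.138,0.746), heading=86, 4 segment(s) drawn
Waypoints (5 total):
(0, 0)
(0.585, 1.913)
(-0.878, 0.549)
(-0.001, -1.249)
(0.138, 0.746)

Answer: (0, 0)
(0.585, 1.913)
(-0.878, 0.549)
(-0.001, -1.249)
(0.138, 0.746)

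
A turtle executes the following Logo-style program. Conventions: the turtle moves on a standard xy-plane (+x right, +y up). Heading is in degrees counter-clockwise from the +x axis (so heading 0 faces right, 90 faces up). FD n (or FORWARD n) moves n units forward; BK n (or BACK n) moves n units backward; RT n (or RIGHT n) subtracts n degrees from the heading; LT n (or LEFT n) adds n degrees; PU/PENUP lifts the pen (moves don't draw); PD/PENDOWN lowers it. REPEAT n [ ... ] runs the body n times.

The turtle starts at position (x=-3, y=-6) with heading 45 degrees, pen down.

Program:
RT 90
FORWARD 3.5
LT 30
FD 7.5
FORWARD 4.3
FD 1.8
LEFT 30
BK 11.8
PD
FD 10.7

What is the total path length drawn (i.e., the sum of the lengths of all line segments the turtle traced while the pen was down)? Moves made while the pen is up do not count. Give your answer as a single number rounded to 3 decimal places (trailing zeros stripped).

Answer: 39.6

Derivation:
Executing turtle program step by step:
Start: pos=(-3,-6), heading=45, pen down
RT 90: heading 45 -> 315
FD 3.5: (-3,-6) -> (-0.525,-8.475) [heading=315, draw]
LT 30: heading 315 -> 345
FD 7.5: (-0.525,-8.475) -> (6.719,-10.416) [heading=345, draw]
FD 4.3: (6.719,-10.416) -> (10.873,-11.529) [heading=345, draw]
FD 1.8: (10.873,-11.529) -> (12.611,-11.995) [heading=345, draw]
LT 30: heading 345 -> 15
BK 11.8: (12.611,-11.995) -> (1.214,-15.049) [heading=15, draw]
PD: pen down
FD 10.7: (1.214,-15.049) -> (11.549,-12.28) [heading=15, draw]
Final: pos=(11.549,-12.28), heading=15, 6 segment(s) drawn

Segment lengths:
  seg 1: (-3,-6) -> (-0.525,-8.475), length = 3.5
  seg 2: (-0.525,-8.475) -> (6.719,-10.416), length = 7.5
  seg 3: (6.719,-10.416) -> (10.873,-11.529), length = 4.3
  seg 4: (10.873,-11.529) -> (12.611,-11.995), length = 1.8
  seg 5: (12.611,-11.995) -> (1.214,-15.049), length = 11.8
  seg 6: (1.214,-15.049) -> (11.549,-12.28), length = 10.7
Total = 39.6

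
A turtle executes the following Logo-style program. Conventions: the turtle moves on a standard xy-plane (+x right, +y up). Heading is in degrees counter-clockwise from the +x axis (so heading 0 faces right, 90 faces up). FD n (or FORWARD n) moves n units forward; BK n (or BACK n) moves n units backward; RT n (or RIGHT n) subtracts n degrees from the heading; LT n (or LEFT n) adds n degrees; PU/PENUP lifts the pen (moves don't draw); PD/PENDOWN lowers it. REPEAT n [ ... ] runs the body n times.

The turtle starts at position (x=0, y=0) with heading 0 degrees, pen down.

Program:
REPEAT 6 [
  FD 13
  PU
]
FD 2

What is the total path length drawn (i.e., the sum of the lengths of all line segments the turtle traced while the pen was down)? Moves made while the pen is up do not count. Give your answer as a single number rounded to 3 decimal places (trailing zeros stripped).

Answer: 13

Derivation:
Executing turtle program step by step:
Start: pos=(0,0), heading=0, pen down
REPEAT 6 [
  -- iteration 1/6 --
  FD 13: (0,0) -> (13,0) [heading=0, draw]
  PU: pen up
  -- iteration 2/6 --
  FD 13: (13,0) -> (26,0) [heading=0, move]
  PU: pen up
  -- iteration 3/6 --
  FD 13: (26,0) -> (39,0) [heading=0, move]
  PU: pen up
  -- iteration 4/6 --
  FD 13: (39,0) -> (52,0) [heading=0, move]
  PU: pen up
  -- iteration 5/6 --
  FD 13: (52,0) -> (65,0) [heading=0, move]
  PU: pen up
  -- iteration 6/6 --
  FD 13: (65,0) -> (78,0) [heading=0, move]
  PU: pen up
]
FD 2: (78,0) -> (80,0) [heading=0, move]
Final: pos=(80,0), heading=0, 1 segment(s) drawn

Segment lengths:
  seg 1: (0,0) -> (13,0), length = 13
Total = 13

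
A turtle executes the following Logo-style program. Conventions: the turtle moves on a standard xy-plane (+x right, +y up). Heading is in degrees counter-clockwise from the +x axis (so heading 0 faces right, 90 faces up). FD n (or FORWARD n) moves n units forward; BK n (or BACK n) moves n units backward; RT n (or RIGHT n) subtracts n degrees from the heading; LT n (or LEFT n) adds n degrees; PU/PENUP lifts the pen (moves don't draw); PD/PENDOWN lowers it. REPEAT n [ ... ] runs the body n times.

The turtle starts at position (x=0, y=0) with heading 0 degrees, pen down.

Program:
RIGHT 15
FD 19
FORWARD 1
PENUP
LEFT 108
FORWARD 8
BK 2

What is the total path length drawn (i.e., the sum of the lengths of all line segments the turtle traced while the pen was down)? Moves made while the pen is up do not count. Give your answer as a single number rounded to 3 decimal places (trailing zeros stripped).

Answer: 20

Derivation:
Executing turtle program step by step:
Start: pos=(0,0), heading=0, pen down
RT 15: heading 0 -> 345
FD 19: (0,0) -> (18.353,-4.918) [heading=345, draw]
FD 1: (18.353,-4.918) -> (19.319,-5.176) [heading=345, draw]
PU: pen up
LT 108: heading 345 -> 93
FD 8: (19.319,-5.176) -> (18.9,2.813) [heading=93, move]
BK 2: (18.9,2.813) -> (19.005,0.815) [heading=93, move]
Final: pos=(19.005,0.815), heading=93, 2 segment(s) drawn

Segment lengths:
  seg 1: (0,0) -> (18.353,-4.918), length = 19
  seg 2: (18.353,-4.918) -> (19.319,-5.176), length = 1
Total = 20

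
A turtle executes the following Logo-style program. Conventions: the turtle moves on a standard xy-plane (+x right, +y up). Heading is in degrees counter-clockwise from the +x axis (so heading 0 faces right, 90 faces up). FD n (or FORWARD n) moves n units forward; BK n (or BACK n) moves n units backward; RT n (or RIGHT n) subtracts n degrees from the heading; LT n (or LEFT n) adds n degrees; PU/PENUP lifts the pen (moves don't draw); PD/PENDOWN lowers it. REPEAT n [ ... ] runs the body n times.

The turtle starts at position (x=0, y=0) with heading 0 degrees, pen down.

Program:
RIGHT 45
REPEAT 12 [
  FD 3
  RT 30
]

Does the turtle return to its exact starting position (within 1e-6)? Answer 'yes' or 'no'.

Executing turtle program step by step:
Start: pos=(0,0), heading=0, pen down
RT 45: heading 0 -> 315
REPEAT 12 [
  -- iteration 1/12 --
  FD 3: (0,0) -> (2.121,-2.121) [heading=315, draw]
  RT 30: heading 315 -> 285
  -- iteration 2/12 --
  FD 3: (2.121,-2.121) -> (2.898,-5.019) [heading=285, draw]
  RT 30: heading 285 -> 255
  -- iteration 3/12 --
  FD 3: (2.898,-5.019) -> (2.121,-7.917) [heading=255, draw]
  RT 30: heading 255 -> 225
  -- iteration 4/12 --
  FD 3: (2.121,-7.917) -> (0,-10.038) [heading=225, draw]
  RT 30: heading 225 -> 195
  -- iteration 5/12 --
  FD 3: (0,-10.038) -> (-2.898,-10.815) [heading=195, draw]
  RT 30: heading 195 -> 165
  -- iteration 6/12 --
  FD 3: (-2.898,-10.815) -> (-5.796,-10.038) [heading=165, draw]
  RT 30: heading 165 -> 135
  -- iteration 7/12 --
  FD 3: (-5.796,-10.038) -> (-7.917,-7.917) [heading=135, draw]
  RT 30: heading 135 -> 105
  -- iteration 8/12 --
  FD 3: (-7.917,-7.917) -> (-8.693,-5.019) [heading=105, draw]
  RT 30: heading 105 -> 75
  -- iteration 9/12 --
  FD 3: (-8.693,-5.019) -> (-7.917,-2.121) [heading=75, draw]
  RT 30: heading 75 -> 45
  -- iteration 10/12 --
  FD 3: (-7.917,-2.121) -> (-5.796,0) [heading=45, draw]
  RT 30: heading 45 -> 15
  -- iteration 11/12 --
  FD 3: (-5.796,0) -> (-2.898,0.776) [heading=15, draw]
  RT 30: heading 15 -> 345
  -- iteration 12/12 --
  FD 3: (-2.898,0.776) -> (0,0) [heading=345, draw]
  RT 30: heading 345 -> 315
]
Final: pos=(0,0), heading=315, 12 segment(s) drawn

Start position: (0, 0)
Final position: (0, 0)
Distance = 0; < 1e-6 -> CLOSED

Answer: yes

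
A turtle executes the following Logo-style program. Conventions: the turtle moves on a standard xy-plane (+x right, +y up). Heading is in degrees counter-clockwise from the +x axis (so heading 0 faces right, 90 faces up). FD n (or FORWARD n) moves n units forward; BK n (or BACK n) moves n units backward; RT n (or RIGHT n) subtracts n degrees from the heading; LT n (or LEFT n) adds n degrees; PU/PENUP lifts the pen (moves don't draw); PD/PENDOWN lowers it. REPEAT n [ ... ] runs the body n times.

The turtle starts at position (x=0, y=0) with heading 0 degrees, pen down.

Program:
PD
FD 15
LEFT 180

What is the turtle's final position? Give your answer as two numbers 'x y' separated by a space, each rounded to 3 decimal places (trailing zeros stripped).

Answer: 15 0

Derivation:
Executing turtle program step by step:
Start: pos=(0,0), heading=0, pen down
PD: pen down
FD 15: (0,0) -> (15,0) [heading=0, draw]
LT 180: heading 0 -> 180
Final: pos=(15,0), heading=180, 1 segment(s) drawn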